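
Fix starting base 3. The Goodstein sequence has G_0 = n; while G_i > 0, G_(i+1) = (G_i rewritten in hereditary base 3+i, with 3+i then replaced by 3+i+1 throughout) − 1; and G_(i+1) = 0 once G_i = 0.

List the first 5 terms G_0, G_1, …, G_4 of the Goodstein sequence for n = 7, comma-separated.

7, 8, 9, 9, 9

7 —HB3→ 2·3 + 1 —bump→ 2·4 + 1 = 9 —(−1)→ 8
8 —HB4→ 2·4 —bump→ 2·5 = 10 —(−1)→ 9
9 —HB5→ 5 + 4 —bump→ 6 + 4 = 10 —(−1)→ 9
9 —HB6→ 6 + 3 —bump→ 7 + 3 = 10 —(−1)→ 9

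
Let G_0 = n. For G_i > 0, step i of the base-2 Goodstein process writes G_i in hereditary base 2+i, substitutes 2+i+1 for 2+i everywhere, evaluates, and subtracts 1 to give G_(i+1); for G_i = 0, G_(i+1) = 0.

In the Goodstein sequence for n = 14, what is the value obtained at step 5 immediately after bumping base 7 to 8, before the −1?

134404972

G_0 = 14. HB_2(14) = 2^(2 + 1) + 2^2 + 2. Bump = 111. G_1 = 110.
G_1 = 110. HB_3(110) = 3^(3 + 1) + 3^3 + 2. Bump = 1282. G_2 = 1281.
G_2 = 1281. HB_4(1281) = 4^(4 + 1) + 4^4 + 1. Bump = 18751. G_3 = 18750.
G_3 = 18750. HB_5(18750) = 5^(5 + 1) + 5^5. Bump = 326592. G_4 = 326591.
G_4 = 326591. HB_6(326591) = 6^(6 + 1) + 5·6^5 + 5·6^4 + 5·6^3 + 5·6^2 + 5·6 + 5. Bump = 5862841. G_5 = 5862840.
G_5 = 5862840. HB_7(5862840) = 7^(7 + 1) + 5·7^5 + 5·7^4 + 5·7^3 + 5·7^2 + 5·7 + 4. Bump = 134404972. G_6 = 134404971.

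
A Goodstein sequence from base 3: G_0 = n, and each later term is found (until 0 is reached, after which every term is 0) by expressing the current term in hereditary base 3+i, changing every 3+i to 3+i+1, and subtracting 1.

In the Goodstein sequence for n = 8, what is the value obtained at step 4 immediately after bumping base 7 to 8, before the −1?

[0] 8 ≡ 2·3 + 2 (base 3). Lift 4: 10. −1: 9.
[1] 9 ≡ 2·4 + 1 (base 4). Lift 5: 11. −1: 10.
[2] 10 ≡ 2·5 (base 5). Lift 6: 12. −1: 11.
[3] 11 ≡ 6 + 5 (base 6). Lift 7: 12. −1: 11.
[4] 11 ≡ 7 + 4 (base 7). Lift 8: 12. −1: 11.

12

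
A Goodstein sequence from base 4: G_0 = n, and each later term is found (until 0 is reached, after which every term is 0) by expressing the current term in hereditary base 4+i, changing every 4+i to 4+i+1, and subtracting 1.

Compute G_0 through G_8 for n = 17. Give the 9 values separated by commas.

i=0: 17 = 4^2 + 1 (b=4); 4→5: 5^2 + 1 = 26; 26−1 = 25
i=1: 25 = 5^2 (b=5); 5→6: 6^2 = 36; 36−1 = 35
i=2: 35 = 5·6 + 5 (b=6); 6→7: 5·7 + 5 = 40; 40−1 = 39
i=3: 39 = 5·7 + 4 (b=7); 7→8: 5·8 + 4 = 44; 44−1 = 43
i=4: 43 = 5·8 + 3 (b=8); 8→9: 5·9 + 3 = 48; 48−1 = 47
i=5: 47 = 5·9 + 2 (b=9); 9→10: 5·10 + 2 = 52; 52−1 = 51
i=6: 51 = 5·10 + 1 (b=10); 10→11: 5·11 + 1 = 56; 56−1 = 55
i=7: 55 = 5·11 (b=11); 11→12: 5·12 = 60; 60−1 = 59

17, 25, 35, 39, 43, 47, 51, 55, 59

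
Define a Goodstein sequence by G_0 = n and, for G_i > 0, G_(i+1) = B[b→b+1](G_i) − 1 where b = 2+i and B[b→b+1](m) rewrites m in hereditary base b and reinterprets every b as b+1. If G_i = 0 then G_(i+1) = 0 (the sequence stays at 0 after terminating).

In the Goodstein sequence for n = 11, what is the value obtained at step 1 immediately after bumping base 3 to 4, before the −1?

1028

[0] 11 ≡ 2^(2 + 1) + 2 + 1 (base 2). Lift 3: 85. −1: 84.
[1] 84 ≡ 3^(3 + 1) + 3 (base 3). Lift 4: 1028. −1: 1027.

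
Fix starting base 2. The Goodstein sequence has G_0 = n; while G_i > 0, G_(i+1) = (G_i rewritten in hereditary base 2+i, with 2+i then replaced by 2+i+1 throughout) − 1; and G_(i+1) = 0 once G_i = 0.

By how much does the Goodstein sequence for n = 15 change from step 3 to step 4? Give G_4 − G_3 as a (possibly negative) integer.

[0] 15 ≡ 2^(2 + 1) + 2^2 + 2 + 1 (base 2). Lift 3: 112. −1: 111.
[1] 111 ≡ 3^(3 + 1) + 3^3 + 3 (base 3). Lift 4: 1284. −1: 1283.
[2] 1283 ≡ 4^(4 + 1) + 4^4 + 3 (base 4). Lift 5: 18753. −1: 18752.
[3] 18752 ≡ 5^(5 + 1) + 5^5 + 2 (base 5). Lift 6: 326594. −1: 326593.

307841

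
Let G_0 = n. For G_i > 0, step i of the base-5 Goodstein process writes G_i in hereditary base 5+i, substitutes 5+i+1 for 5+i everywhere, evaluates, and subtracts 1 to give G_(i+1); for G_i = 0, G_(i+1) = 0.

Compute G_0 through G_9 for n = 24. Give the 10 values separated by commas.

24, 27, 30, 33, 36, 39, 41, 43, 45, 47

step 0: 24 = 4·5 + 4; sub 6 for 5: 4·6 + 4; = 28; G_1 = 28−1 = 27
step 1: 27 = 4·6 + 3; sub 7 for 6: 4·7 + 3; = 31; G_2 = 31−1 = 30
step 2: 30 = 4·7 + 2; sub 8 for 7: 4·8 + 2; = 34; G_3 = 34−1 = 33
step 3: 33 = 4·8 + 1; sub 9 for 8: 4·9 + 1; = 37; G_4 = 37−1 = 36
step 4: 36 = 4·9; sub 10 for 9: 4·10; = 40; G_5 = 40−1 = 39
step 5: 39 = 3·10 + 9; sub 11 for 10: 3·11 + 9; = 42; G_6 = 42−1 = 41
step 6: 41 = 3·11 + 8; sub 12 for 11: 3·12 + 8; = 44; G_7 = 44−1 = 43
step 7: 43 = 3·12 + 7; sub 13 for 12: 3·13 + 7; = 46; G_8 = 46−1 = 45
step 8: 45 = 3·13 + 6; sub 14 for 13: 3·14 + 6; = 48; G_9 = 48−1 = 47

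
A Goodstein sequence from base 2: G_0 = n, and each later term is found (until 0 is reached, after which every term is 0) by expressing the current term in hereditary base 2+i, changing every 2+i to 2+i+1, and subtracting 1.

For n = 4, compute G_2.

base 2: 4 = 2^2; at 3: 3^3 = 27; next = 26
base 3: 26 = 2·3^2 + 2·3 + 2; at 4: 2·4^2 + 2·4 + 2 = 42; next = 41
base 4: 41 = 2·4^2 + 2·4 + 1; at 5: 2·5^2 + 2·5 + 1 = 61; next = 60

41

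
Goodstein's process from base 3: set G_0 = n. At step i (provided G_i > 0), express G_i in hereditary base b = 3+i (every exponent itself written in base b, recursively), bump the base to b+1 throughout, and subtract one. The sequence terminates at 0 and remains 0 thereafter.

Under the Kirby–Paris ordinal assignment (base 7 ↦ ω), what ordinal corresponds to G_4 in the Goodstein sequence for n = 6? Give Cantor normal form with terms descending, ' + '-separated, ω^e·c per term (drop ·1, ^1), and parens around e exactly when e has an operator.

G_0=6  [base 3] 2·3  →[3↦4]→  2·4 = 8  −1 ⇒ G_1=7
G_1=7  [base 4] 4 + 3  →[4↦5]→  5 + 3 = 8  −1 ⇒ G_2=7
G_2=7  [base 5] 5 + 2  →[5↦6]→  6 + 2 = 8  −1 ⇒ G_3=7
G_3=7  [base 6] 6 + 1  →[6↦7]→  7 + 1 = 8  −1 ⇒ G_4=7
G_4=7  [base 7] 7  →[7↦8]→  8 = 8  −1 ⇒ G_5=7

ω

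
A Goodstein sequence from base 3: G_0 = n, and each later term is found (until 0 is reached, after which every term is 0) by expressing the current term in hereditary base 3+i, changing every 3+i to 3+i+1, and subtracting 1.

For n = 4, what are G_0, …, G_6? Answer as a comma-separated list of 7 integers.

4, 4, 4, 3, 2, 1, 0

step 0: 4 = 3 + 1; sub 4 for 3: 4 + 1; = 5; G_1 = 5−1 = 4
step 1: 4 = 4; sub 5 for 4: 5; = 5; G_2 = 5−1 = 4
step 2: 4 = 4; sub 6 for 5: 4; = 4; G_3 = 4−1 = 3
step 3: 3 = 3; sub 7 for 6: 3; = 3; G_4 = 3−1 = 2
step 4: 2 = 2; sub 8 for 7: 2; = 2; G_5 = 2−1 = 1
step 5: 1 = 1; sub 9 for 8: 1; = 1; G_6 = 1−1 = 0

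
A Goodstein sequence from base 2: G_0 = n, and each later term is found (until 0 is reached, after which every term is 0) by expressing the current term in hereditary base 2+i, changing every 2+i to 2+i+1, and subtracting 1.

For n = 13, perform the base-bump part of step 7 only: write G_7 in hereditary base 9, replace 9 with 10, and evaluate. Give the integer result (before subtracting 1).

100000003326

(0) 13|_2 = 2^(2 + 1) + 2^2 + 1 ↦ 3^(3 + 1) + 3^3 + 1|_3 = 109 ⇒ 108
(1) 108|_3 = 3^(3 + 1) + 3^3 ↦ 4^(4 + 1) + 4^4|_4 = 1280 ⇒ 1279
(2) 1279|_4 = 4^(4 + 1) + 3·4^3 + 3·4^2 + 3·4 + 3 ↦ 5^(5 + 1) + 3·5^3 + 3·5^2 + 3·5 + 3|_5 = 16093 ⇒ 16092
(3) 16092|_5 = 5^(5 + 1) + 3·5^3 + 3·5^2 + 3·5 + 2 ↦ 6^(6 + 1) + 3·6^3 + 3·6^2 + 3·6 + 2|_6 = 280712 ⇒ 280711
(4) 280711|_6 = 6^(6 + 1) + 3·6^3 + 3·6^2 + 3·6 + 1 ↦ 7^(7 + 1) + 3·7^3 + 3·7^2 + 3·7 + 1|_7 = 5765999 ⇒ 5765998
(5) 5765998|_7 = 7^(7 + 1) + 3·7^3 + 3·7^2 + 3·7 ↦ 8^(8 + 1) + 3·8^3 + 3·8^2 + 3·8|_8 = 134219480 ⇒ 134219479
(6) 134219479|_8 = 8^(8 + 1) + 3·8^3 + 3·8^2 + 2·8 + 7 ↦ 9^(9 + 1) + 3·9^3 + 3·9^2 + 2·9 + 7|_9 = 3486786856 ⇒ 3486786855
(7) 3486786855|_9 = 9^(9 + 1) + 3·9^3 + 3·9^2 + 2·9 + 6 ↦ 10^(10 + 1) + 3·10^3 + 3·10^2 + 2·10 + 6|_10 = 100000003326 ⇒ 100000003325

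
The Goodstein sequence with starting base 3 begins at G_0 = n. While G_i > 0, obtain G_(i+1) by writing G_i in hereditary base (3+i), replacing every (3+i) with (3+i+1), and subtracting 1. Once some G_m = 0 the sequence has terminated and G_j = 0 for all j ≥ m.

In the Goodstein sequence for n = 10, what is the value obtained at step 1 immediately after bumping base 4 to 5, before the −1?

base 3: 10 = 3^2 + 1; at 4: 4^2 + 1 = 17; next = 16
base 4: 16 = 4^2; at 5: 5^2 = 25; next = 24

25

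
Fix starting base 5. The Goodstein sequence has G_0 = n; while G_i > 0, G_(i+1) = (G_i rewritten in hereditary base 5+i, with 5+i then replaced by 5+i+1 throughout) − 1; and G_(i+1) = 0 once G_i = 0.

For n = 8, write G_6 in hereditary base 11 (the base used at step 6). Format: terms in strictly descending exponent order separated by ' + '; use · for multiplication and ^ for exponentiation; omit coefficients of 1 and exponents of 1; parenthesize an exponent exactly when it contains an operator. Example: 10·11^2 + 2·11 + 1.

6

i=0: 8 = 5 + 3 (b=5); 5→6: 6 + 3 = 9; 9−1 = 8
i=1: 8 = 6 + 2 (b=6); 6→7: 7 + 2 = 9; 9−1 = 8
i=2: 8 = 7 + 1 (b=7); 7→8: 8 + 1 = 9; 9−1 = 8
i=3: 8 = 8 (b=8); 8→9: 9 = 9; 9−1 = 8
i=4: 8 = 8 (b=9); 9→10: 8 = 8; 8−1 = 7
i=5: 7 = 7 (b=10); 10→11: 7 = 7; 7−1 = 6
i=6: 6 = 6 (b=11); 11→12: 6 = 6; 6−1 = 5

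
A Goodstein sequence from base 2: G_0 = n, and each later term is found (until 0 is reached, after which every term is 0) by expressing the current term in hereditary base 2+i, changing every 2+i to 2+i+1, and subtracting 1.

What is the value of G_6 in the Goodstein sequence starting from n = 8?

33554571

(0) 8|_2 = 2^(2 + 1) ↦ 3^(3 + 1)|_3 = 81 ⇒ 80
(1) 80|_3 = 2·3^3 + 2·3^2 + 2·3 + 2 ↦ 2·4^4 + 2·4^2 + 2·4 + 2|_4 = 554 ⇒ 553
(2) 553|_4 = 2·4^4 + 2·4^2 + 2·4 + 1 ↦ 2·5^5 + 2·5^2 + 2·5 + 1|_5 = 6311 ⇒ 6310
(3) 6310|_5 = 2·5^5 + 2·5^2 + 2·5 ↦ 2·6^6 + 2·6^2 + 2·6|_6 = 93396 ⇒ 93395
(4) 93395|_6 = 2·6^6 + 2·6^2 + 6 + 5 ↦ 2·7^7 + 2·7^2 + 7 + 5|_7 = 1647196 ⇒ 1647195
(5) 1647195|_7 = 2·7^7 + 2·7^2 + 7 + 4 ↦ 2·8^8 + 2·8^2 + 8 + 4|_8 = 33554572 ⇒ 33554571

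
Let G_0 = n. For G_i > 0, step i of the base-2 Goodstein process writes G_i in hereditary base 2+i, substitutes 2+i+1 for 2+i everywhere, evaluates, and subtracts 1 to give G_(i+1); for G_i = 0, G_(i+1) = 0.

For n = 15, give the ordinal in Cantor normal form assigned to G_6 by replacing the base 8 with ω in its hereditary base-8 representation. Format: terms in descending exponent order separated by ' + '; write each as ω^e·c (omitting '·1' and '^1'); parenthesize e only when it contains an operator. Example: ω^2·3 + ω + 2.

base 2: 15 = 2^(2 + 1) + 2^2 + 2 + 1; at 3: 3^(3 + 1) + 3^3 + 3 + 1 = 112; next = 111
base 3: 111 = 3^(3 + 1) + 3^3 + 3; at 4: 4^(4 + 1) + 4^4 + 4 = 1284; next = 1283
base 4: 1283 = 4^(4 + 1) + 4^4 + 3; at 5: 5^(5 + 1) + 5^5 + 3 = 18753; next = 18752
base 5: 18752 = 5^(5 + 1) + 5^5 + 2; at 6: 6^(6 + 1) + 6^6 + 2 = 326594; next = 326593
base 6: 326593 = 6^(6 + 1) + 6^6 + 1; at 7: 7^(7 + 1) + 7^7 + 1 = 6588345; next = 6588344
base 7: 6588344 = 7^(7 + 1) + 7^7; at 8: 8^(8 + 1) + 8^8 = 150994944; next = 150994943
base 8: 150994943 = 8^(8 + 1) + 7·8^7 + 7·8^6 + 7·8^5 + 7·8^4 + 7·8^3 + 7·8^2 + 7·8 + 7; at 9: 9^(9 + 1) + 7·9^7 + 7·9^6 + 7·9^5 + 7·9^4 + 7·9^3 + 7·9^2 + 7·9 + 7 = 3524450281; next = 3524450280

ω^(ω + 1) + ω^7·7 + ω^6·7 + ω^5·7 + ω^4·7 + ω^3·7 + ω^2·7 + ω·7 + 7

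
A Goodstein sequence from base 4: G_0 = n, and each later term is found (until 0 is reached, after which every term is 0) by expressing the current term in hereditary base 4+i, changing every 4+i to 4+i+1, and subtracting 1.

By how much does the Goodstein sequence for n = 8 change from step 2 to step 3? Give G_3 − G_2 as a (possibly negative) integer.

G_0 = 8. HB_4(8) = 2·4. Bump = 10. G_1 = 9.
G_1 = 9. HB_5(9) = 5 + 4. Bump = 10. G_2 = 9.
G_2 = 9. HB_6(9) = 6 + 3. Bump = 10. G_3 = 9.

0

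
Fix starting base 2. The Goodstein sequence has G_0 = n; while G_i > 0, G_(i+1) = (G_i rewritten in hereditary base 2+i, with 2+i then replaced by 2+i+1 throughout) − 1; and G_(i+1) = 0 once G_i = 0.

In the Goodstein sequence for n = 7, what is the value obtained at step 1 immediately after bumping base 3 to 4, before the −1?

260

G_0=7  [base 2] 2^2 + 2 + 1  →[2↦3]→  3^3 + 3 + 1 = 31  −1 ⇒ G_1=30
G_1=30  [base 3] 3^3 + 3  →[3↦4]→  4^4 + 4 = 260  −1 ⇒ G_2=259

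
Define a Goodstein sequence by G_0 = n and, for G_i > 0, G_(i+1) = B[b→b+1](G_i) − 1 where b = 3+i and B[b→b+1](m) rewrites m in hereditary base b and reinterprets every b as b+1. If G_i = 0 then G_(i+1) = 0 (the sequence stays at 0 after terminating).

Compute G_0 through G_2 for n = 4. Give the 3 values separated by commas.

4, 4, 4

step 0: 4 = 3 + 1; sub 4 for 3: 4 + 1; = 5; G_1 = 5−1 = 4
step 1: 4 = 4; sub 5 for 4: 5; = 5; G_2 = 5−1 = 4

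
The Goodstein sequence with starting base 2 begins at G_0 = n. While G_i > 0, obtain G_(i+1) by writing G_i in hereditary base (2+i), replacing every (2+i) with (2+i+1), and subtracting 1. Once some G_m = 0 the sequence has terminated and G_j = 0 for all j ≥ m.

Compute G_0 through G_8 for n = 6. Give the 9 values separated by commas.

(0) 6|_2 = 2^2 + 2 ↦ 3^3 + 3|_3 = 30 ⇒ 29
(1) 29|_3 = 3^3 + 2 ↦ 4^4 + 2|_4 = 258 ⇒ 257
(2) 257|_4 = 4^4 + 1 ↦ 5^5 + 1|_5 = 3126 ⇒ 3125
(3) 3125|_5 = 5^5 ↦ 6^6|_6 = 46656 ⇒ 46655
(4) 46655|_6 = 5·6^5 + 5·6^4 + 5·6^3 + 5·6^2 + 5·6 + 5 ↦ 5·7^5 + 5·7^4 + 5·7^3 + 5·7^2 + 5·7 + 5|_7 = 98040 ⇒ 98039
(5) 98039|_7 = 5·7^5 + 5·7^4 + 5·7^3 + 5·7^2 + 5·7 + 4 ↦ 5·8^5 + 5·8^4 + 5·8^3 + 5·8^2 + 5·8 + 4|_8 = 187244 ⇒ 187243
(6) 187243|_8 = 5·8^5 + 5·8^4 + 5·8^3 + 5·8^2 + 5·8 + 3 ↦ 5·9^5 + 5·9^4 + 5·9^3 + 5·9^2 + 5·9 + 3|_9 = 332148 ⇒ 332147
(7) 332147|_9 = 5·9^5 + 5·9^4 + 5·9^3 + 5·9^2 + 5·9 + 2 ↦ 5·10^5 + 5·10^4 + 5·10^3 + 5·10^2 + 5·10 + 2|_10 = 555552 ⇒ 555551

6, 29, 257, 3125, 46655, 98039, 187243, 332147, 555551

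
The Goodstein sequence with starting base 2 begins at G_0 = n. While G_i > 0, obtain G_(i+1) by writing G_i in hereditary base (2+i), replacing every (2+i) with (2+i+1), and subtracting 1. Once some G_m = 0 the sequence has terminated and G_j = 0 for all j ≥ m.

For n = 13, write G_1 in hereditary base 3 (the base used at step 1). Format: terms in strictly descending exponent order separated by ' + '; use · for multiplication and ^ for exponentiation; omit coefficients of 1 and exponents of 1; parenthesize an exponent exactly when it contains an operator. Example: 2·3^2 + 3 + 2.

G_0 = 13. HB_2(13) = 2^(2 + 1) + 2^2 + 1. Bump = 109. G_1 = 108.
G_1 = 108. HB_3(108) = 3^(3 + 1) + 3^3. Bump = 1280. G_2 = 1279.

3^(3 + 1) + 3^3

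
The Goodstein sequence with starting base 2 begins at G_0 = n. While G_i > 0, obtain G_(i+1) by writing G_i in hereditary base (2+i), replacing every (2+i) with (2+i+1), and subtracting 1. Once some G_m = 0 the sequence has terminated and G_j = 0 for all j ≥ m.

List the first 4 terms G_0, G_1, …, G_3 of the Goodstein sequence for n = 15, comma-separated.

15, 111, 1283, 18752

[0] 15 ≡ 2^(2 + 1) + 2^2 + 2 + 1 (base 2). Lift 3: 112. −1: 111.
[1] 111 ≡ 3^(3 + 1) + 3^3 + 3 (base 3). Lift 4: 1284. −1: 1283.
[2] 1283 ≡ 4^(4 + 1) + 4^4 + 3 (base 4). Lift 5: 18753. −1: 18752.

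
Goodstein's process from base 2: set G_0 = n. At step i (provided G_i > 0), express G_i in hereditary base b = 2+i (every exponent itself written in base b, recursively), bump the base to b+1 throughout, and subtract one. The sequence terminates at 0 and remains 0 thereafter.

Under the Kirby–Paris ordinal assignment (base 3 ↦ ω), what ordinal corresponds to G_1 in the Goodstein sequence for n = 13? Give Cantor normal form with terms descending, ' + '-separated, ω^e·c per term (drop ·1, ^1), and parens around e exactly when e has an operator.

G_0=13  [base 2] 2^(2 + 1) + 2^2 + 1  →[2↦3]→  3^(3 + 1) + 3^3 + 1 = 109  −1 ⇒ G_1=108
G_1=108  [base 3] 3^(3 + 1) + 3^3  →[3↦4]→  4^(4 + 1) + 4^4 = 1280  −1 ⇒ G_2=1279

ω^(ω + 1) + ω^ω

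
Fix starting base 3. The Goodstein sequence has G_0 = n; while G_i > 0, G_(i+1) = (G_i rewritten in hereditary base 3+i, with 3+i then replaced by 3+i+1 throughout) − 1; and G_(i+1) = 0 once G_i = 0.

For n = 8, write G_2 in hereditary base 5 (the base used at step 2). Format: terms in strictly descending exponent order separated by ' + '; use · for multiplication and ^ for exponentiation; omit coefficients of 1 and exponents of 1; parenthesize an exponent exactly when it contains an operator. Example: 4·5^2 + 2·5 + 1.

i=0: 8 = 2·3 + 2 (b=3); 3→4: 2·4 + 2 = 10; 10−1 = 9
i=1: 9 = 2·4 + 1 (b=4); 4→5: 2·5 + 1 = 11; 11−1 = 10

2·5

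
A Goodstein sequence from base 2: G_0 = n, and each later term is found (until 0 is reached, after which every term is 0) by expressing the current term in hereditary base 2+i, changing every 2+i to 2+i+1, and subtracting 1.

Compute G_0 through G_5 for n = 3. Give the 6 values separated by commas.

(0) 3|_2 = 2 + 1 ↦ 3 + 1|_3 = 4 ⇒ 3
(1) 3|_3 = 3 ↦ 4|_4 = 4 ⇒ 3
(2) 3|_4 = 3 ↦ 3|_5 = 3 ⇒ 2
(3) 2|_5 = 2 ↦ 2|_6 = 2 ⇒ 1
(4) 1|_6 = 1 ↦ 1|_7 = 1 ⇒ 0

3, 3, 3, 2, 1, 0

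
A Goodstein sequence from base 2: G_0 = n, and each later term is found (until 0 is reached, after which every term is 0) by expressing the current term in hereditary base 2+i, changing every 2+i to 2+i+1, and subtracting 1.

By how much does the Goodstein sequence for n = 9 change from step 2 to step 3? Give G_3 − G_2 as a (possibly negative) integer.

[0] 9 ≡ 2^(2 + 1) + 1 (base 2). Lift 3: 82. −1: 81.
[1] 81 ≡ 3^(3 + 1) (base 3). Lift 4: 1024. −1: 1023.
[2] 1023 ≡ 3·4^4 + 3·4^3 + 3·4^2 + 3·4 + 3 (base 4). Lift 5: 9843. −1: 9842.

8819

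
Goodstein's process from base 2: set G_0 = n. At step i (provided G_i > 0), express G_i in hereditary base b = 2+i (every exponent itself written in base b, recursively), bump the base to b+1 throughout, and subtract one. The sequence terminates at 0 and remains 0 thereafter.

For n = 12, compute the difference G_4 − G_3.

(0) 12|_2 = 2^(2 + 1) + 2^2 ↦ 3^(3 + 1) + 3^3|_3 = 108 ⇒ 107
(1) 107|_3 = 3^(3 + 1) + 2·3^2 + 2·3 + 2 ↦ 4^(4 + 1) + 2·4^2 + 2·4 + 2|_4 = 1066 ⇒ 1065
(2) 1065|_4 = 4^(4 + 1) + 2·4^2 + 2·4 + 1 ↦ 5^(5 + 1) + 2·5^2 + 2·5 + 1|_5 = 15686 ⇒ 15685
(3) 15685|_5 = 5^(5 + 1) + 2·5^2 + 2·5 ↦ 6^(6 + 1) + 2·6^2 + 2·6|_6 = 280020 ⇒ 280019

264334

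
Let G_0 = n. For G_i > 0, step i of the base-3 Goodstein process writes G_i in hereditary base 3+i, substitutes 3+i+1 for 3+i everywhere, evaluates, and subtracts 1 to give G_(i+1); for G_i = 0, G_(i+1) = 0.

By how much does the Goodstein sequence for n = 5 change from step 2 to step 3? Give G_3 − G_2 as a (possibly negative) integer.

(0) 5|_3 = 3 + 2 ↦ 4 + 2|_4 = 6 ⇒ 5
(1) 5|_4 = 4 + 1 ↦ 5 + 1|_5 = 6 ⇒ 5
(2) 5|_5 = 5 ↦ 6|_6 = 6 ⇒ 5

0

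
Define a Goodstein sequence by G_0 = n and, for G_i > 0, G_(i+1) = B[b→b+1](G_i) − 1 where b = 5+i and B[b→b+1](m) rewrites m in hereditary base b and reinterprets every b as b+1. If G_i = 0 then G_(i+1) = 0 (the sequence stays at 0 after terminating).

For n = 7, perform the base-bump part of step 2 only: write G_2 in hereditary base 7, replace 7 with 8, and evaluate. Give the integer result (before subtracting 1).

8

7 —HB5→ 5 + 2 —bump→ 6 + 2 = 8 —(−1)→ 7
7 —HB6→ 6 + 1 —bump→ 7 + 1 = 8 —(−1)→ 7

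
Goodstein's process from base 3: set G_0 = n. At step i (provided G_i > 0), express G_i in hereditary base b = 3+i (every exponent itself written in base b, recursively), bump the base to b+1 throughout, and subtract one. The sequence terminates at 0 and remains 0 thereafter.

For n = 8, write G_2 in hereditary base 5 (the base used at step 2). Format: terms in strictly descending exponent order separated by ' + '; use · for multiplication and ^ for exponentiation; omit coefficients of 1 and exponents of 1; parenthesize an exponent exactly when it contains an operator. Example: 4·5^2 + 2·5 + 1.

2·5

8 —HB3→ 2·3 + 2 —bump→ 2·4 + 2 = 10 —(−1)→ 9
9 —HB4→ 2·4 + 1 —bump→ 2·5 + 1 = 11 —(−1)→ 10
10 —HB5→ 2·5 —bump→ 2·6 = 12 —(−1)→ 11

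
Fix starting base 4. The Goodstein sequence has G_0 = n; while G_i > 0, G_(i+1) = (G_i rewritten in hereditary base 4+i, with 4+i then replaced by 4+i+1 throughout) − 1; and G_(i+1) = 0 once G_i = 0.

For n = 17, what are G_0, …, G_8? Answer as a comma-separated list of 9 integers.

base 4: 17 = 4^2 + 1; at 5: 5^2 + 1 = 26; next = 25
base 5: 25 = 5^2; at 6: 6^2 = 36; next = 35
base 6: 35 = 5·6 + 5; at 7: 5·7 + 5 = 40; next = 39
base 7: 39 = 5·7 + 4; at 8: 5·8 + 4 = 44; next = 43
base 8: 43 = 5·8 + 3; at 9: 5·9 + 3 = 48; next = 47
base 9: 47 = 5·9 + 2; at 10: 5·10 + 2 = 52; next = 51
base 10: 51 = 5·10 + 1; at 11: 5·11 + 1 = 56; next = 55
base 11: 55 = 5·11; at 12: 5·12 = 60; next = 59

17, 25, 35, 39, 43, 47, 51, 55, 59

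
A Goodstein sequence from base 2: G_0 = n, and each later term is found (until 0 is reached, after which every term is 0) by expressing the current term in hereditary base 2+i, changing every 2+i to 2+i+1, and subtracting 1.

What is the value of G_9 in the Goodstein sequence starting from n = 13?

i=0: 13 = 2^(2 + 1) + 2^2 + 1 (b=2); 2→3: 3^(3 + 1) + 3^3 + 1 = 109; 109−1 = 108
i=1: 108 = 3^(3 + 1) + 3^3 (b=3); 3→4: 4^(4 + 1) + 4^4 = 1280; 1280−1 = 1279
i=2: 1279 = 4^(4 + 1) + 3·4^3 + 3·4^2 + 3·4 + 3 (b=4); 4→5: 5^(5 + 1) + 3·5^3 + 3·5^2 + 3·5 + 3 = 16093; 16093−1 = 16092
i=3: 16092 = 5^(5 + 1) + 3·5^3 + 3·5^2 + 3·5 + 2 (b=5); 5→6: 6^(6 + 1) + 3·6^3 + 3·6^2 + 3·6 + 2 = 280712; 280712−1 = 280711
i=4: 280711 = 6^(6 + 1) + 3·6^3 + 3·6^2 + 3·6 + 1 (b=6); 6→7: 7^(7 + 1) + 3·7^3 + 3·7^2 + 3·7 + 1 = 5765999; 5765999−1 = 5765998
i=5: 5765998 = 7^(7 + 1) + 3·7^3 + 3·7^2 + 3·7 (b=7); 7→8: 8^(8 + 1) + 3·8^3 + 3·8^2 + 3·8 = 134219480; 134219480−1 = 134219479
i=6: 134219479 = 8^(8 + 1) + 3·8^3 + 3·8^2 + 2·8 + 7 (b=8); 8→9: 9^(9 + 1) + 3·9^3 + 3·9^2 + 2·9 + 7 = 3486786856; 3486786856−1 = 3486786855
i=7: 3486786855 = 9^(9 + 1) + 3·9^3 + 3·9^2 + 2·9 + 6 (b=9); 9→10: 10^(10 + 1) + 3·10^3 + 3·10^2 + 2·10 + 6 = 100000003326; 100000003326−1 = 100000003325
i=8: 100000003325 = 10^(10 + 1) + 3·10^3 + 3·10^2 + 2·10 + 5 (b=10); 10→11: 11^(11 + 1) + 3·11^3 + 3·11^2 + 2·11 + 5 = 3138428381104; 3138428381104−1 = 3138428381103

3138428381103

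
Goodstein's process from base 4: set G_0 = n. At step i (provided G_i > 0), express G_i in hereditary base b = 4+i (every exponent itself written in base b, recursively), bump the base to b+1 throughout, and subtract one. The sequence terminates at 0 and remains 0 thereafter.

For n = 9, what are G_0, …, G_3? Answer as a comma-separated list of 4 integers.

(0) 9|_4 = 2·4 + 1 ↦ 2·5 + 1|_5 = 11 ⇒ 10
(1) 10|_5 = 2·5 ↦ 2·6|_6 = 12 ⇒ 11
(2) 11|_6 = 6 + 5 ↦ 7 + 5|_7 = 12 ⇒ 11

9, 10, 11, 11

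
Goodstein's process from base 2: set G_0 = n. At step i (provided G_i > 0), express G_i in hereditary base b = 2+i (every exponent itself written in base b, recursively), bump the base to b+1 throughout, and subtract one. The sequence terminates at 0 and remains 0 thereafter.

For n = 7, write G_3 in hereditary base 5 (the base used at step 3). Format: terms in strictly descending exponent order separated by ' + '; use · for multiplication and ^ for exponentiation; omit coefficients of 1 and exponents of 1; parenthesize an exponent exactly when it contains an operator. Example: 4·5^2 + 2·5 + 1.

step 0: 7 = 2^2 + 2 + 1; sub 3 for 2: 3^3 + 3 + 1; = 31; G_1 = 31−1 = 30
step 1: 30 = 3^3 + 3; sub 4 for 3: 4^4 + 4; = 260; G_2 = 260−1 = 259
step 2: 259 = 4^4 + 3; sub 5 for 4: 5^5 + 3; = 3128; G_3 = 3128−1 = 3127
step 3: 3127 = 5^5 + 2; sub 6 for 5: 6^6 + 2; = 46658; G_4 = 46658−1 = 46657

5^5 + 2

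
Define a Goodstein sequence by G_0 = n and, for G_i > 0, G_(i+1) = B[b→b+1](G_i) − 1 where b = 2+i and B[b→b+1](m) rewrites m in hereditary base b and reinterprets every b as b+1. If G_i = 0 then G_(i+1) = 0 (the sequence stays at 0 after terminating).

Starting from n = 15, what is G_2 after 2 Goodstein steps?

1283

G_0=15  [base 2] 2^(2 + 1) + 2^2 + 2 + 1  →[2↦3]→  3^(3 + 1) + 3^3 + 3 + 1 = 112  −1 ⇒ G_1=111
G_1=111  [base 3] 3^(3 + 1) + 3^3 + 3  →[3↦4]→  4^(4 + 1) + 4^4 + 4 = 1284  −1 ⇒ G_2=1283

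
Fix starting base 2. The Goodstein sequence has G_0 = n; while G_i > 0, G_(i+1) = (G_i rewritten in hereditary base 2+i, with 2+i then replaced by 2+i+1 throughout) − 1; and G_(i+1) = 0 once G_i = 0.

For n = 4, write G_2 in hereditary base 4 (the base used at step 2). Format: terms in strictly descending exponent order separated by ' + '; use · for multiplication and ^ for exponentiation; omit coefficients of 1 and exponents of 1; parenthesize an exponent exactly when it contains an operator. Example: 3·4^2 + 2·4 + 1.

2·4^2 + 2·4 + 1

step 0: 4 = 2^2; sub 3 for 2: 3^3; = 27; G_1 = 27−1 = 26
step 1: 26 = 2·3^2 + 2·3 + 2; sub 4 for 3: 2·4^2 + 2·4 + 2; = 42; G_2 = 42−1 = 41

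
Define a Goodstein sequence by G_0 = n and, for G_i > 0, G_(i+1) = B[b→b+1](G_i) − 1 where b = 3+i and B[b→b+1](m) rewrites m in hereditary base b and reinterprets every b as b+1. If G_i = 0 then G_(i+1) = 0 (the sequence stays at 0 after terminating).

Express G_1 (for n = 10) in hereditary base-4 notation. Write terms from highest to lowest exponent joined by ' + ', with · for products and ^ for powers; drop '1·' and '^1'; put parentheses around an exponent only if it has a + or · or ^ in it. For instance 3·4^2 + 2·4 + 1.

4^2

base 3: 10 = 3^2 + 1; at 4: 4^2 + 1 = 17; next = 16
base 4: 16 = 4^2; at 5: 5^2 = 25; next = 24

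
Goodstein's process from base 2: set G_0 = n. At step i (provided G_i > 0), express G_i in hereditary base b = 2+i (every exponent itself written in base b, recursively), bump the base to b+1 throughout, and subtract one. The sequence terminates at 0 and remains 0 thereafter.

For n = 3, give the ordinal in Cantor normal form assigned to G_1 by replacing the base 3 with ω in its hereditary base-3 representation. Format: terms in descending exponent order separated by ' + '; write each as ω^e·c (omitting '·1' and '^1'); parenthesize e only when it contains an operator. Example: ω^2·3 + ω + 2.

base 2: 3 = 2 + 1; at 3: 3 + 1 = 4; next = 3
base 3: 3 = 3; at 4: 4 = 4; next = 3

ω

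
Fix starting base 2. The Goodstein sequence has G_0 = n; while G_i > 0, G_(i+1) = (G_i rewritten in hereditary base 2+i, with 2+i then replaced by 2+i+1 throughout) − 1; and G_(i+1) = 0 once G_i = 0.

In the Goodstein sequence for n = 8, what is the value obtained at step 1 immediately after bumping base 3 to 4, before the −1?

554

(0) 8|_2 = 2^(2 + 1) ↦ 3^(3 + 1)|_3 = 81 ⇒ 80
(1) 80|_3 = 2·3^3 + 2·3^2 + 2·3 + 2 ↦ 2·4^4 + 2·4^2 + 2·4 + 2|_4 = 554 ⇒ 553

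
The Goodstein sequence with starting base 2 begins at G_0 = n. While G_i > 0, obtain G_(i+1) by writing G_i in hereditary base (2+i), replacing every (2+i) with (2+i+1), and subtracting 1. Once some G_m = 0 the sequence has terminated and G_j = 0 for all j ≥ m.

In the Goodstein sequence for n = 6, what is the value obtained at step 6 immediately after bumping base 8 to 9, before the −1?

332148

(0) 6|_2 = 2^2 + 2 ↦ 3^3 + 3|_3 = 30 ⇒ 29
(1) 29|_3 = 3^3 + 2 ↦ 4^4 + 2|_4 = 258 ⇒ 257
(2) 257|_4 = 4^4 + 1 ↦ 5^5 + 1|_5 = 3126 ⇒ 3125
(3) 3125|_5 = 5^5 ↦ 6^6|_6 = 46656 ⇒ 46655
(4) 46655|_6 = 5·6^5 + 5·6^4 + 5·6^3 + 5·6^2 + 5·6 + 5 ↦ 5·7^5 + 5·7^4 + 5·7^3 + 5·7^2 + 5·7 + 5|_7 = 98040 ⇒ 98039
(5) 98039|_7 = 5·7^5 + 5·7^4 + 5·7^3 + 5·7^2 + 5·7 + 4 ↦ 5·8^5 + 5·8^4 + 5·8^3 + 5·8^2 + 5·8 + 4|_8 = 187244 ⇒ 187243
(6) 187243|_8 = 5·8^5 + 5·8^4 + 5·8^3 + 5·8^2 + 5·8 + 3 ↦ 5·9^5 + 5·9^4 + 5·9^3 + 5·9^2 + 5·9 + 3|_9 = 332148 ⇒ 332147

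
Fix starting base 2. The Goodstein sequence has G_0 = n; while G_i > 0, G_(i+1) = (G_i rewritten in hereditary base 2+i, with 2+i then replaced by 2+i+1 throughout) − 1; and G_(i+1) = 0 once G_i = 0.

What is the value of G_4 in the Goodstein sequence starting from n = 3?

3 —HB2→ 2 + 1 —bump→ 3 + 1 = 4 —(−1)→ 3
3 —HB3→ 3 —bump→ 4 = 4 —(−1)→ 3
3 —HB4→ 3 —bump→ 3 = 3 —(−1)→ 2
2 —HB5→ 2 —bump→ 2 = 2 —(−1)→ 1
1 —HB6→ 1 —bump→ 1 = 1 —(−1)→ 0

1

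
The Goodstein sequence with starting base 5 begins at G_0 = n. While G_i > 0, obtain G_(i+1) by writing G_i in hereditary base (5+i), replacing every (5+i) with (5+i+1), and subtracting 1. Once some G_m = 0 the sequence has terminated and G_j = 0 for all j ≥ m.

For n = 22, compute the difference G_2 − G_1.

3

base 5: 22 = 4·5 + 2; at 6: 4·6 + 2 = 26; next = 25
base 6: 25 = 4·6 + 1; at 7: 4·7 + 1 = 29; next = 28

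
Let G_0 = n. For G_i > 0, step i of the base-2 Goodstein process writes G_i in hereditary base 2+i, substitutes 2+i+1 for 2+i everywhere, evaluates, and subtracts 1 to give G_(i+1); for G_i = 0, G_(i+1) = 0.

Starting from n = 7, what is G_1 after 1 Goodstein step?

30

step 0: 7 = 2^2 + 2 + 1; sub 3 for 2: 3^3 + 3 + 1; = 31; G_1 = 31−1 = 30
step 1: 30 = 3^3 + 3; sub 4 for 3: 4^4 + 4; = 260; G_2 = 260−1 = 259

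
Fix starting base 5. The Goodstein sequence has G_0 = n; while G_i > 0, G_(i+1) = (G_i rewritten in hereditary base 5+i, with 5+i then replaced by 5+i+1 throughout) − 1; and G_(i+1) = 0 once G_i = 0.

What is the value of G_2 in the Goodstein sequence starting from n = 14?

16

step 0: 14 = 2·5 + 4; sub 6 for 5: 2·6 + 4; = 16; G_1 = 16−1 = 15
step 1: 15 = 2·6 + 3; sub 7 for 6: 2·7 + 3; = 17; G_2 = 17−1 = 16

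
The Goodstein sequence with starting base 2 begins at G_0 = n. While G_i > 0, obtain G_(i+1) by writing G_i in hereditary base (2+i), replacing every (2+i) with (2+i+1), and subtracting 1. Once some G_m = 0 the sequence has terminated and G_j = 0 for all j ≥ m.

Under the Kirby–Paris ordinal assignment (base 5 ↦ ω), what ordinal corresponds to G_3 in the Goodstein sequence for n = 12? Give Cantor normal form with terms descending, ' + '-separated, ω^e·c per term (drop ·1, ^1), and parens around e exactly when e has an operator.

G_0=12  [base 2] 2^(2 + 1) + 2^2  →[2↦3]→  3^(3 + 1) + 3^3 = 108  −1 ⇒ G_1=107
G_1=107  [base 3] 3^(3 + 1) + 2·3^2 + 2·3 + 2  →[3↦4]→  4^(4 + 1) + 2·4^2 + 2·4 + 2 = 1066  −1 ⇒ G_2=1065
G_2=1065  [base 4] 4^(4 + 1) + 2·4^2 + 2·4 + 1  →[4↦5]→  5^(5 + 1) + 2·5^2 + 2·5 + 1 = 15686  −1 ⇒ G_3=15685
G_3=15685  [base 5] 5^(5 + 1) + 2·5^2 + 2·5  →[5↦6]→  6^(6 + 1) + 2·6^2 + 2·6 = 280020  −1 ⇒ G_4=280019

ω^(ω + 1) + ω^2·2 + ω·2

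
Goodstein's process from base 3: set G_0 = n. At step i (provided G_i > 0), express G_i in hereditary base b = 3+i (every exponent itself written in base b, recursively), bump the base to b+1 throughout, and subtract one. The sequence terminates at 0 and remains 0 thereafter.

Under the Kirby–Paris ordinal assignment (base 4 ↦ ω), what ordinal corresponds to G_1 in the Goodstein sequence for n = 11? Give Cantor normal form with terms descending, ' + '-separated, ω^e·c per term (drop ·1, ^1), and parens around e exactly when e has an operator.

i=0: 11 = 3^2 + 2 (b=3); 3→4: 4^2 + 2 = 18; 18−1 = 17
i=1: 17 = 4^2 + 1 (b=4); 4→5: 5^2 + 1 = 26; 26−1 = 25

ω^2 + 1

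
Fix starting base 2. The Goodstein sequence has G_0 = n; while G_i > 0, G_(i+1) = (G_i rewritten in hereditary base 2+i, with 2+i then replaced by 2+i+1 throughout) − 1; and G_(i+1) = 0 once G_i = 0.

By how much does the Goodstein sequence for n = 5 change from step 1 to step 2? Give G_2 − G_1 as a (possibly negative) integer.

228

G_0 = 5. HB_2(5) = 2^2 + 1. Bump = 28. G_1 = 27.
G_1 = 27. HB_3(27) = 3^3. Bump = 256. G_2 = 255.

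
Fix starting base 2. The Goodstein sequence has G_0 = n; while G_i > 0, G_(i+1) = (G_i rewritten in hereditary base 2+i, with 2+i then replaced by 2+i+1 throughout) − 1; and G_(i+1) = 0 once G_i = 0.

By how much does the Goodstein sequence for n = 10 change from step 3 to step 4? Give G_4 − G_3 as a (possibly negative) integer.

[0] 10 ≡ 2^(2 + 1) + 2 (base 2). Lift 3: 84. −1: 83.
[1] 83 ≡ 3^(3 + 1) + 2 (base 3). Lift 4: 1026. −1: 1025.
[2] 1025 ≡ 4^(4 + 1) + 1 (base 4). Lift 5: 15626. −1: 15625.
[3] 15625 ≡ 5^(5 + 1) (base 5). Lift 6: 279936. −1: 279935.

264310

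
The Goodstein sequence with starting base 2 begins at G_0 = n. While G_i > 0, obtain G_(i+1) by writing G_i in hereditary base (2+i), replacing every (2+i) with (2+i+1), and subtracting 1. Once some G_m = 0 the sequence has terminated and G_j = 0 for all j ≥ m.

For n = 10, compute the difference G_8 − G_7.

48063120959

step 0: 10 = 2^(2 + 1) + 2; sub 3 for 2: 3^(3 + 1) + 3; = 84; G_1 = 84−1 = 83
step 1: 83 = 3^(3 + 1) + 2; sub 4 for 3: 4^(4 + 1) + 2; = 1026; G_2 = 1026−1 = 1025
step 2: 1025 = 4^(4 + 1) + 1; sub 5 for 4: 5^(5 + 1) + 1; = 15626; G_3 = 15626−1 = 15625
step 3: 15625 = 5^(5 + 1); sub 6 for 5: 6^(6 + 1); = 279936; G_4 = 279936−1 = 279935
step 4: 279935 = 5·6^6 + 5·6^5 + 5·6^4 + 5·6^3 + 5·6^2 + 5·6 + 5; sub 7 for 6: 5·7^7 + 5·7^5 + 5·7^4 + 5·7^3 + 5·7^2 + 5·7 + 5; = 4215755; G_5 = 4215755−1 = 4215754
step 5: 4215754 = 5·7^7 + 5·7^5 + 5·7^4 + 5·7^3 + 5·7^2 + 5·7 + 4; sub 8 for 7: 5·8^8 + 5·8^5 + 5·8^4 + 5·8^3 + 5·8^2 + 5·8 + 4; = 84073324; G_6 = 84073324−1 = 84073323
step 6: 84073323 = 5·8^8 + 5·8^5 + 5·8^4 + 5·8^3 + 5·8^2 + 5·8 + 3; sub 9 for 8: 5·9^9 + 5·9^5 + 5·9^4 + 5·9^3 + 5·9^2 + 5·9 + 3; = 1937434593; G_7 = 1937434593−1 = 1937434592
step 7: 1937434592 = 5·9^9 + 5·9^5 + 5·9^4 + 5·9^3 + 5·9^2 + 5·9 + 2; sub 10 for 9: 5·10^10 + 5·10^5 + 5·10^4 + 5·10^3 + 5·10^2 + 5·10 + 2; = 50000555552; G_8 = 50000555552−1 = 50000555551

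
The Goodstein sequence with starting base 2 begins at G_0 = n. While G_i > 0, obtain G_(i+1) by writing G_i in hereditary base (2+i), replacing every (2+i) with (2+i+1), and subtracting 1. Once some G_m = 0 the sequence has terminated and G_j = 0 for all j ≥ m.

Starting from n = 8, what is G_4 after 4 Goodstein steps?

93395

step 0: 8 = 2^(2 + 1); sub 3 for 2: 3^(3 + 1); = 81; G_1 = 81−1 = 80
step 1: 80 = 2·3^3 + 2·3^2 + 2·3 + 2; sub 4 for 3: 2·4^4 + 2·4^2 + 2·4 + 2; = 554; G_2 = 554−1 = 553
step 2: 553 = 2·4^4 + 2·4^2 + 2·4 + 1; sub 5 for 4: 2·5^5 + 2·5^2 + 2·5 + 1; = 6311; G_3 = 6311−1 = 6310
step 3: 6310 = 2·5^5 + 2·5^2 + 2·5; sub 6 for 5: 2·6^6 + 2·6^2 + 2·6; = 93396; G_4 = 93396−1 = 93395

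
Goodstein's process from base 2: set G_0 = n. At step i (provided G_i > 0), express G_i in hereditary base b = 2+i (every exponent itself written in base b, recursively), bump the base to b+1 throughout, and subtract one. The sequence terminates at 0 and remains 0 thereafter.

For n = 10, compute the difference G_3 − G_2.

base 2: 10 = 2^(2 + 1) + 2; at 3: 3^(3 + 1) + 3 = 84; next = 83
base 3: 83 = 3^(3 + 1) + 2; at 4: 4^(4 + 1) + 2 = 1026; next = 1025
base 4: 1025 = 4^(4 + 1) + 1; at 5: 5^(5 + 1) + 1 = 15626; next = 15625

14600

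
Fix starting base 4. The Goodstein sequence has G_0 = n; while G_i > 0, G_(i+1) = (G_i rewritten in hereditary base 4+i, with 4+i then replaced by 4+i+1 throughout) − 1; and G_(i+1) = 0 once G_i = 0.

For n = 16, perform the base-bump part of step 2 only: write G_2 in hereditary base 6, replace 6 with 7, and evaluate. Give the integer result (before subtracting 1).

31

16 —HB4→ 4^2 —bump→ 5^2 = 25 —(−1)→ 24
24 —HB5→ 4·5 + 4 —bump→ 4·6 + 4 = 28 —(−1)→ 27
27 —HB6→ 4·6 + 3 —bump→ 4·7 + 3 = 31 —(−1)→ 30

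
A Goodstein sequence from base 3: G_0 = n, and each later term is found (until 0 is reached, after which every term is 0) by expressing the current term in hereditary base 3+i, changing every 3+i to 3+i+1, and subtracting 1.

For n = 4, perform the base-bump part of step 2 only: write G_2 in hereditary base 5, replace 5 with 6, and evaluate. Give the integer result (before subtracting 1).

i=0: 4 = 3 + 1 (b=3); 3→4: 4 + 1 = 5; 5−1 = 4
i=1: 4 = 4 (b=4); 4→5: 5 = 5; 5−1 = 4
i=2: 4 = 4 (b=5); 5→6: 4 = 4; 4−1 = 3

4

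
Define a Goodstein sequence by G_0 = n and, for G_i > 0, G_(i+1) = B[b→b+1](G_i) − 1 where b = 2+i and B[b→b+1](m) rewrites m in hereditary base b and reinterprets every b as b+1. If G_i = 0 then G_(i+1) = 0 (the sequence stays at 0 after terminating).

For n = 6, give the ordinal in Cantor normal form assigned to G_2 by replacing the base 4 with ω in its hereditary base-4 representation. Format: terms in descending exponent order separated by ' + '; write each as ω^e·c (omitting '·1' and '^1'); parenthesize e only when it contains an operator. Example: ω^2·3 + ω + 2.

ω^ω + 1

[0] 6 ≡ 2^2 + 2 (base 2). Lift 3: 30. −1: 29.
[1] 29 ≡ 3^3 + 2 (base 3). Lift 4: 258. −1: 257.
[2] 257 ≡ 4^4 + 1 (base 4). Lift 5: 3126. −1: 3125.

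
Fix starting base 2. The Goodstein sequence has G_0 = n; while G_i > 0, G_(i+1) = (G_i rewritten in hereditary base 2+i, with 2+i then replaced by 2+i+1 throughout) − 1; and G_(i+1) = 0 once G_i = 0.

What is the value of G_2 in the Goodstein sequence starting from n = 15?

1283

15 —HB2→ 2^(2 + 1) + 2^2 + 2 + 1 —bump→ 3^(3 + 1) + 3^3 + 3 + 1 = 112 —(−1)→ 111
111 —HB3→ 3^(3 + 1) + 3^3 + 3 —bump→ 4^(4 + 1) + 4^4 + 4 = 1284 —(−1)→ 1283
1283 —HB4→ 4^(4 + 1) + 4^4 + 3 —bump→ 5^(5 + 1) + 5^5 + 3 = 18753 —(−1)→ 18752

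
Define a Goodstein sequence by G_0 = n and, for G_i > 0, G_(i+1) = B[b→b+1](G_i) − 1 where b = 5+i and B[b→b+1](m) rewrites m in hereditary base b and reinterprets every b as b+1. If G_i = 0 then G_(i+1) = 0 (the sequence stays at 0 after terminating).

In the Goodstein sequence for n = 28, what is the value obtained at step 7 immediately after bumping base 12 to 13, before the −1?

109

i=0: 28 = 5^2 + 3 (b=5); 5→6: 6^2 + 3 = 39; 39−1 = 38
i=1: 38 = 6^2 + 2 (b=6); 6→7: 7^2 + 2 = 51; 51−1 = 50
i=2: 50 = 7^2 + 1 (b=7); 7→8: 8^2 + 1 = 65; 65−1 = 64
i=3: 64 = 8^2 (b=8); 8→9: 9^2 = 81; 81−1 = 80
i=4: 80 = 8·9 + 8 (b=9); 9→10: 8·10 + 8 = 88; 88−1 = 87
i=5: 87 = 8·10 + 7 (b=10); 10→11: 8·11 + 7 = 95; 95−1 = 94
i=6: 94 = 8·11 + 6 (b=11); 11→12: 8·12 + 6 = 102; 102−1 = 101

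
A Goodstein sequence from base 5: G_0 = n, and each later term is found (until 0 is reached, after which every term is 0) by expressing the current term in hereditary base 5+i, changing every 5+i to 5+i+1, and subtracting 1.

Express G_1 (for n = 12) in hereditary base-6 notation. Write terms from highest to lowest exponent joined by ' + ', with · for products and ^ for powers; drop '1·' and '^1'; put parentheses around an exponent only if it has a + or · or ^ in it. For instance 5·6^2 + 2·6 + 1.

(0) 12|_5 = 2·5 + 2 ↦ 2·6 + 2|_6 = 14 ⇒ 13
(1) 13|_6 = 2·6 + 1 ↦ 2·7 + 1|_7 = 15 ⇒ 14

2·6 + 1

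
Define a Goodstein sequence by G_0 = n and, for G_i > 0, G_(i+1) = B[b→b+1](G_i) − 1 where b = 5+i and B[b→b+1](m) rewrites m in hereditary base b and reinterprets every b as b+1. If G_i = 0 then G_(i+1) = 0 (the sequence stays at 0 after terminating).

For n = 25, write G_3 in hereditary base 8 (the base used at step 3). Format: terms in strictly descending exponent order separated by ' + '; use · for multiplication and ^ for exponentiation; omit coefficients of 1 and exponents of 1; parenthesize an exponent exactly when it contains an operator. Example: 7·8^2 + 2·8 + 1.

5·8 + 3

G_0 = 25. HB_5(25) = 5^2. Bump = 36. G_1 = 35.
G_1 = 35. HB_6(35) = 5·6 + 5. Bump = 40. G_2 = 39.
G_2 = 39. HB_7(39) = 5·7 + 4. Bump = 44. G_3 = 43.
G_3 = 43. HB_8(43) = 5·8 + 3. Bump = 48. G_4 = 47.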